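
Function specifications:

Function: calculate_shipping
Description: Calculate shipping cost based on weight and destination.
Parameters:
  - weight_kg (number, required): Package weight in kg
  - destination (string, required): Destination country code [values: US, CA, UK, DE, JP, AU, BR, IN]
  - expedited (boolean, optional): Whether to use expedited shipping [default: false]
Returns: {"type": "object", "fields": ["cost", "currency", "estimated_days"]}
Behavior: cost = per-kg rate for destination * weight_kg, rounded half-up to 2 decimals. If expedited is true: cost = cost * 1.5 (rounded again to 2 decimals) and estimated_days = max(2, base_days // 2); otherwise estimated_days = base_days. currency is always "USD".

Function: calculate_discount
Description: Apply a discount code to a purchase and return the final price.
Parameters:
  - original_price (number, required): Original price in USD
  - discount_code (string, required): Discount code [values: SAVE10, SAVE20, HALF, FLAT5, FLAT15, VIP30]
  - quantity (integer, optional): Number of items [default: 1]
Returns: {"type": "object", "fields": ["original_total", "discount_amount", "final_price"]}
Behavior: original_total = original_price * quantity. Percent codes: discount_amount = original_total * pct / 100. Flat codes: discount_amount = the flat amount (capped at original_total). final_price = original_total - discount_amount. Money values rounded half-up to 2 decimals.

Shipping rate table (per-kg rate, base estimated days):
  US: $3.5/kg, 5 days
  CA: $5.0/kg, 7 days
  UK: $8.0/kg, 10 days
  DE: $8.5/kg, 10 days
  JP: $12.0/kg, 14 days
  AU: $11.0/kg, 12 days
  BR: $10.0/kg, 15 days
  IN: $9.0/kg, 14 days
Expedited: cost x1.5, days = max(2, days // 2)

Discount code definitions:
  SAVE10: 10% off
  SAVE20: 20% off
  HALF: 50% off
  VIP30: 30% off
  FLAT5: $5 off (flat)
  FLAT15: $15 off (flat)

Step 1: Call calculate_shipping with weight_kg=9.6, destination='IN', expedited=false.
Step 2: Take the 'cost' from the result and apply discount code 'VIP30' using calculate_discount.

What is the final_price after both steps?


Step 1: calculate_shipping(weight_kg=9.6, destination=IN, expedited=false)
  Rate for IN: $9.0/kg, base 14 days
  cost = 9.0 * 9.6 = 86.4 -> 86.40
  expedited not set/false: estimated_days = 14
  -> cost = 86.40 USD
Step 2: calculate_discount(original_price=86.4, discount_code=VIP30, quantity=1)
  original_total = 86.4 * 1 = 86.40
  VIP30 = 30% off: discount_amount = 86.40 * 30/100 = 25.92 -> 25.92
  final_price = 86.40 - 25.92 = 60.48
  -> final_price = 60.48
$60.48


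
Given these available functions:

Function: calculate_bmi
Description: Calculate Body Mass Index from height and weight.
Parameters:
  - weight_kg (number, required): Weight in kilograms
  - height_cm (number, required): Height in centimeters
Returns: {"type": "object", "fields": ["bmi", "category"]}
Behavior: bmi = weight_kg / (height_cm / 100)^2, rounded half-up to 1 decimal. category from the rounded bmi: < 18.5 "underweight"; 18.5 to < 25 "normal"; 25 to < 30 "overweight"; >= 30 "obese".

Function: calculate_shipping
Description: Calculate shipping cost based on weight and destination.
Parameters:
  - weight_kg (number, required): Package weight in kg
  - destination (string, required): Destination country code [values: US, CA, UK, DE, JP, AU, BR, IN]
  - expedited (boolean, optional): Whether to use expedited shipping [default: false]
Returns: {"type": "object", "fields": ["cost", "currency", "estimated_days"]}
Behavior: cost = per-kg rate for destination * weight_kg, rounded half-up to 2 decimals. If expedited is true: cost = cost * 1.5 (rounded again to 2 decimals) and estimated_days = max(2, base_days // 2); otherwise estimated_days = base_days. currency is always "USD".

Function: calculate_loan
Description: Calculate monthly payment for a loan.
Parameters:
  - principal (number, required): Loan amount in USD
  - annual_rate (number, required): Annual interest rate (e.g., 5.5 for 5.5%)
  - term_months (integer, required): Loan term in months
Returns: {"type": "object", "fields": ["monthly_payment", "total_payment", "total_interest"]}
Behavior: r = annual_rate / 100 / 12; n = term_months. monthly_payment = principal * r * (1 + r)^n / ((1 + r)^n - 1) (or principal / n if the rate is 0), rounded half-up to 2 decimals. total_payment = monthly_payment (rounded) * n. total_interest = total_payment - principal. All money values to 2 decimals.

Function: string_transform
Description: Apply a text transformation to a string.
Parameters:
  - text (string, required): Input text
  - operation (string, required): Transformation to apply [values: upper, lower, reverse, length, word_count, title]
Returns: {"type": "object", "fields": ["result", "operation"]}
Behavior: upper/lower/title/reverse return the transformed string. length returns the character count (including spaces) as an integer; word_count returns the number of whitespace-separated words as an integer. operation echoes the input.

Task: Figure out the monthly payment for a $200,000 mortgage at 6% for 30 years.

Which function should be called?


The task needs a function whose description is: Calculate monthly payment for a loan.
calculate_loan


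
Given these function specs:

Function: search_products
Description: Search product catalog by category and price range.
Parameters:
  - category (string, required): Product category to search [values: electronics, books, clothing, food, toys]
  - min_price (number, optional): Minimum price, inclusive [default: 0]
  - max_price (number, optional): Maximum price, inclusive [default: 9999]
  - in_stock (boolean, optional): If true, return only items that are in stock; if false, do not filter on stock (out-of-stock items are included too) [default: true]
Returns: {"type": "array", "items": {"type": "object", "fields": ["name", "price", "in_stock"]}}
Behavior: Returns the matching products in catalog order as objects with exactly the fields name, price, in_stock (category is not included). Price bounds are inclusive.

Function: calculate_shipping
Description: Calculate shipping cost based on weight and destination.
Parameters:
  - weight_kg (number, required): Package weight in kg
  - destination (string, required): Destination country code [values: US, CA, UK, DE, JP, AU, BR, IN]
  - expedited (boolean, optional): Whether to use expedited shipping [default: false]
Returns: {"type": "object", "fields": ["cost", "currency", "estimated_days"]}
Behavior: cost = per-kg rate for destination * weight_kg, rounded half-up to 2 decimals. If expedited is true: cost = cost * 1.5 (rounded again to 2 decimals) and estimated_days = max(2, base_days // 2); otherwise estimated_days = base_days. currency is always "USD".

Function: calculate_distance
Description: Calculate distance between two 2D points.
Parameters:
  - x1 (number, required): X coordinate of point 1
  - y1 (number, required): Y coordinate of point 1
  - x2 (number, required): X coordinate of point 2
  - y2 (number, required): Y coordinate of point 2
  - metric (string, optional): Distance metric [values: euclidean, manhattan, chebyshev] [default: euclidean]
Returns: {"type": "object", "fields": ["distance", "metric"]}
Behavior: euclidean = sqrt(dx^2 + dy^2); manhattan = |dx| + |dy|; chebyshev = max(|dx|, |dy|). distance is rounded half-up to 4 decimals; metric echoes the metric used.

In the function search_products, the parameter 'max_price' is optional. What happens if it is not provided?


The search_products spec declares:
  - max_price (number, optional): Maximum price, inclusive [default: 9999]
It defaults to 9999


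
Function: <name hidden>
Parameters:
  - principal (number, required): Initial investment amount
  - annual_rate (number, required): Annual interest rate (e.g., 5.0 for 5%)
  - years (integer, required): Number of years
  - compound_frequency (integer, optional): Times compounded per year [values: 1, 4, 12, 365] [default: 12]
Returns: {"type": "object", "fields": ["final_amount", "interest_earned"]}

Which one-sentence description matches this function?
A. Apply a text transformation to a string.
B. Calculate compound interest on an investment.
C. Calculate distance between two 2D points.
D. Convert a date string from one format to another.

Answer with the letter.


Parameters principal, annual_rate, years, compound_frequency and return ["final_amount", "interest_earned"] fit: Calculate compound interest on an investment.
B


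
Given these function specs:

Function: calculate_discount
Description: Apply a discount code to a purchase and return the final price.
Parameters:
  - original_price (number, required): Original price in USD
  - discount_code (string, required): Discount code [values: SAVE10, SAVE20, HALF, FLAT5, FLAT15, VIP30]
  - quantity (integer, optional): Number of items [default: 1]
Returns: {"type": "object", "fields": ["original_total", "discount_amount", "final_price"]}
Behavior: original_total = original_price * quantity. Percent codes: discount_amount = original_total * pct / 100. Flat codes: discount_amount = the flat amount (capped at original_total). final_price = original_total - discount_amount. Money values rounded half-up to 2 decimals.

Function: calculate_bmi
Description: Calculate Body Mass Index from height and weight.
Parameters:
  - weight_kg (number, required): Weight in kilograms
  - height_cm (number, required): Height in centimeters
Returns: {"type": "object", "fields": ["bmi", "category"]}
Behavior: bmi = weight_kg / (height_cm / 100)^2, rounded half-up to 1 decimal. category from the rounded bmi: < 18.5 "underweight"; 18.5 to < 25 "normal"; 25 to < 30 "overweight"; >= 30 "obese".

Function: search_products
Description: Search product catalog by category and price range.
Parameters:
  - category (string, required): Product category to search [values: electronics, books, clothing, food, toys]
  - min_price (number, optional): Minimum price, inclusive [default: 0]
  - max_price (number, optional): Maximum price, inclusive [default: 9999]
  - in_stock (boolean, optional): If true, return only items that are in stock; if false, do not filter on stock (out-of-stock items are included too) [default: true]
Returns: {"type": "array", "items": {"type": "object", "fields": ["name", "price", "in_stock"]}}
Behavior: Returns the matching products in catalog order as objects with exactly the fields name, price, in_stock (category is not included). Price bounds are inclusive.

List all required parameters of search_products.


Parameters of search_products and their required/optional flag:
  category: required
  min_price: optional
  max_price: optional
  in_stock: optional
category


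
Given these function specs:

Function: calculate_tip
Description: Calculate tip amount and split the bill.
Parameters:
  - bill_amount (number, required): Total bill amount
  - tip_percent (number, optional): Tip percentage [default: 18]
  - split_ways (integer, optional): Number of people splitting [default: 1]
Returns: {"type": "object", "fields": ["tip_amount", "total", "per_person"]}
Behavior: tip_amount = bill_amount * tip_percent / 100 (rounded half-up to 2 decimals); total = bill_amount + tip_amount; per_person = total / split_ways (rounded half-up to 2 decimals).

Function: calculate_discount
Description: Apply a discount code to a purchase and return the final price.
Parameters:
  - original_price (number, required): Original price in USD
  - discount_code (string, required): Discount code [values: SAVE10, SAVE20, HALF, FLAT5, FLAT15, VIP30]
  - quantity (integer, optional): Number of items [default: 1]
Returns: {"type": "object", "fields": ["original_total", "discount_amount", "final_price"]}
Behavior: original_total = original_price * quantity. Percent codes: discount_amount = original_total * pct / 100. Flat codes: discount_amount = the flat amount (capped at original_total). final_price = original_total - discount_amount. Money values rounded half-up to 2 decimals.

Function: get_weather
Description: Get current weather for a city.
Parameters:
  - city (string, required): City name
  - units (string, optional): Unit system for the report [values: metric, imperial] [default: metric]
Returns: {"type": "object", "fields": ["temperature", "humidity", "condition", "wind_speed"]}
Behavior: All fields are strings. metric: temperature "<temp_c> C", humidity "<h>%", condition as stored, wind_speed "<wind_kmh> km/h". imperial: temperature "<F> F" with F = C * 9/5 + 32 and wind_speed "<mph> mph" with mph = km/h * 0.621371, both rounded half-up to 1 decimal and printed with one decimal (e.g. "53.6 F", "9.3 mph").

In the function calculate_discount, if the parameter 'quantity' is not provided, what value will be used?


The calculate_discount spec declares:
  - quantity (integer, optional): Number of items [default: 1]
Default:
1


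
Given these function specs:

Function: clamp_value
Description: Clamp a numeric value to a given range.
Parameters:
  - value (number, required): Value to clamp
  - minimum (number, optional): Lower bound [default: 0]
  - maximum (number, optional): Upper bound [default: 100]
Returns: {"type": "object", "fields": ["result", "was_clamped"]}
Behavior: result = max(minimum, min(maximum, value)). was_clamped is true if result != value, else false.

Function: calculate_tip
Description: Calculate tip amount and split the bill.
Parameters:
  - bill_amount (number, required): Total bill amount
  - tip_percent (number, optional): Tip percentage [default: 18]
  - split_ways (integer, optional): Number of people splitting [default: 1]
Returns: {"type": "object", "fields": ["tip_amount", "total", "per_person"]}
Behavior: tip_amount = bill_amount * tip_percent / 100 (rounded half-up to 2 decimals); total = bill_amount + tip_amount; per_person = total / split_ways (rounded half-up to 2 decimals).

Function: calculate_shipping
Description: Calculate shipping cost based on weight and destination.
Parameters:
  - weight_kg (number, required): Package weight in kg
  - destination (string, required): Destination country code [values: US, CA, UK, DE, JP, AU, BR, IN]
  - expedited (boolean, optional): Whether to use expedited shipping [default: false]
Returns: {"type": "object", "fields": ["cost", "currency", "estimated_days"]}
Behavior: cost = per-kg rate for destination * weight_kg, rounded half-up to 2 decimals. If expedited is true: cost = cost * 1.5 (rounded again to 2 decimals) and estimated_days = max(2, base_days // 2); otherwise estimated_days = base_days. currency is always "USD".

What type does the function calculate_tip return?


The calculate_tip spec declares Returns: {"type": "object", "fields": ["tip_amount", "total", "per_person"]}
Type:
object


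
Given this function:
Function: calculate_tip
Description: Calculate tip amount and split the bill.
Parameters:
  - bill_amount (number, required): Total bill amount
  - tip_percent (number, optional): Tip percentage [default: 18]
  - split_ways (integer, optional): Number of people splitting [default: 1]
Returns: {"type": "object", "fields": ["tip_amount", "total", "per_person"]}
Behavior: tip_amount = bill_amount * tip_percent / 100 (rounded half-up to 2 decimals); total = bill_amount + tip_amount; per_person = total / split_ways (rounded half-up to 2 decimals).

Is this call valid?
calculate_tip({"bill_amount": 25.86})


Checking all required parameters present and types match... All valid.
Valid


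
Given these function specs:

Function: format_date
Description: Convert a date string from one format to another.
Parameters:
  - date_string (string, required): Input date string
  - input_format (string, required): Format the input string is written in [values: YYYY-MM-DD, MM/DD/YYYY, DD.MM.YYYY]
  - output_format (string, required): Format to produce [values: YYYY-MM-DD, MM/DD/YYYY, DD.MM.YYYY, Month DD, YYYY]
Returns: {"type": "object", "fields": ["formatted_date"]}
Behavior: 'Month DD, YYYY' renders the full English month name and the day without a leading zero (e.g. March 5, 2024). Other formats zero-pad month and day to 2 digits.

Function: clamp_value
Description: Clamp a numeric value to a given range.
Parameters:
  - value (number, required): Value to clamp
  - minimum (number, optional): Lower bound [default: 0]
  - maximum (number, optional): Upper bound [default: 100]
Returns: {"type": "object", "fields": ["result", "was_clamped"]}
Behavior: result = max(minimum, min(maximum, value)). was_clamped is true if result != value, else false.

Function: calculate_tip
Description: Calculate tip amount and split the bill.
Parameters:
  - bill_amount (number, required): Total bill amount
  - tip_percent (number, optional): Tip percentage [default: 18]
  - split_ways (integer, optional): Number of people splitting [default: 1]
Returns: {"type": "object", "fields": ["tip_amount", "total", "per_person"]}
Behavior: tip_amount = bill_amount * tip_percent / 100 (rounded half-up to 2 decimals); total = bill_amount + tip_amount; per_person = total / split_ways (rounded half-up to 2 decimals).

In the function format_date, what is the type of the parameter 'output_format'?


The format_date spec declares:
  - output_format (string, required): Format to produce [values: YYYY-MM-DD, MM/DD/YYYY, DD.MM.YYYY, Month DD, YYYY]
Type:
string


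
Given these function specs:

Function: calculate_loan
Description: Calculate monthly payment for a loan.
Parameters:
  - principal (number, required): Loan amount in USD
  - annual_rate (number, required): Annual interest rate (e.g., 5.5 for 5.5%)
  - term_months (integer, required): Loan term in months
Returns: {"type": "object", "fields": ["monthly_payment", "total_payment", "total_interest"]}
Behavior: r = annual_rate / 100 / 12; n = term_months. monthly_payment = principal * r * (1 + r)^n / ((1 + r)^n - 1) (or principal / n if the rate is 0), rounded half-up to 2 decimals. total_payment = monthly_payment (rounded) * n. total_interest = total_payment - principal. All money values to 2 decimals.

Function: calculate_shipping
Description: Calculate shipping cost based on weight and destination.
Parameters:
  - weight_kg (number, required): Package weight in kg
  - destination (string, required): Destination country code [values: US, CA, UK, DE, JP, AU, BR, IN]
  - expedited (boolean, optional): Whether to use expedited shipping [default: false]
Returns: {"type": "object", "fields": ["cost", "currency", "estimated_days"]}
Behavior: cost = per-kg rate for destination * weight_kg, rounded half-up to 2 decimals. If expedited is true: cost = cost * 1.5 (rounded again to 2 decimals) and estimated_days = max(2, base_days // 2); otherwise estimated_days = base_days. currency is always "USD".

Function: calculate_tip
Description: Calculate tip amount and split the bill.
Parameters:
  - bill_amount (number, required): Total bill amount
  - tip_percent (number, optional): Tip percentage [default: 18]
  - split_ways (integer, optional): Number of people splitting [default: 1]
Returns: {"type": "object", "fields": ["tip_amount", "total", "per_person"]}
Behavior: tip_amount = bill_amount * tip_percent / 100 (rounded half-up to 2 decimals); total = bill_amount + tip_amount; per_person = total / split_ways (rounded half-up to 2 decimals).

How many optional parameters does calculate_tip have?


Parameters of calculate_tip: bill_amount (required), tip_percent (optional), split_ways (optional)
Optional count:
2


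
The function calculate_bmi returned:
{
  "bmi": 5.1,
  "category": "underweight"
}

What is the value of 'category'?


underweight


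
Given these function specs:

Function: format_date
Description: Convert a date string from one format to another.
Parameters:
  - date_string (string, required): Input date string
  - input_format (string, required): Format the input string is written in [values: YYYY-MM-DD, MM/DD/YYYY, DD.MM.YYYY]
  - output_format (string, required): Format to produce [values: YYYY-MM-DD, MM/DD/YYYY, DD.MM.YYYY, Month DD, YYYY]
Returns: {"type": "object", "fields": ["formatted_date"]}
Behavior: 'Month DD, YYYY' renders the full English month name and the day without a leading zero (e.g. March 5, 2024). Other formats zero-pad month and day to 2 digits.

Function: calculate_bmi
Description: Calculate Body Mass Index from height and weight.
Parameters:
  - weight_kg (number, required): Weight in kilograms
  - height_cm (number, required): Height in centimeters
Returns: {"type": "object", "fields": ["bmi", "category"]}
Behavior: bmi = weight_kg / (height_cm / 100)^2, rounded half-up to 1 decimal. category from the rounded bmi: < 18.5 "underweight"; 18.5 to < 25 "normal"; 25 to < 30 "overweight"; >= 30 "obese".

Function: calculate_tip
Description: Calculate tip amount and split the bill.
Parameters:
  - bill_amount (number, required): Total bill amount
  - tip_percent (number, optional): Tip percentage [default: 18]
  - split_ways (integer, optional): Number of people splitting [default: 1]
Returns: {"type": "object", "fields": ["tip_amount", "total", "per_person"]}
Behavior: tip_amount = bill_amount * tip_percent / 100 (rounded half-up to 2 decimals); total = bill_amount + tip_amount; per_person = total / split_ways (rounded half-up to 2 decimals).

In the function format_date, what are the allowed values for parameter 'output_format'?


The format_date spec declares:
  - output_format (string, required): Format to produce [values: YYYY-MM-DD, MM/DD/YYYY, DD.MM.YYYY, Month DD, YYYY]
Allowed values:
YYYY-MM-DD, MM/DD/YYYY, DD.MM.YYYY, Month DD, YYYY


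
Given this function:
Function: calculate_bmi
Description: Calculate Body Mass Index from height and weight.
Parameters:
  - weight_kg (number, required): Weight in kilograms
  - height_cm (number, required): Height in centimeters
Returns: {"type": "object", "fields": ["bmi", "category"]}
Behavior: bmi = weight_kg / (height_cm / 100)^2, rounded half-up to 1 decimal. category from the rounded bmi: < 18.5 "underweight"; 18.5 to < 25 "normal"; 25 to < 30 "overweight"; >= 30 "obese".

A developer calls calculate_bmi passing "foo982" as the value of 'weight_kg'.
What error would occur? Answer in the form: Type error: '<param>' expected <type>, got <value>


Spec: 'weight_kg' is declared as number; "foo982" is a string.
Type error: 'weight_kg' expected number, got "foo982"


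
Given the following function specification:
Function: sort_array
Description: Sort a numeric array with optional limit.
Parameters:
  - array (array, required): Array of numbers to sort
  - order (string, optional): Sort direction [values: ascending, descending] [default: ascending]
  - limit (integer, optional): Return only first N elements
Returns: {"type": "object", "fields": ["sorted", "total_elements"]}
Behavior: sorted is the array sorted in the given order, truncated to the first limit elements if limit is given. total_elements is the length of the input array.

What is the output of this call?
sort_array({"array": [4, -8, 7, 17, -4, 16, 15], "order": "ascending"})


sorted ascending: [-8, -4, 4, 7, 15, 16, 17]
total_elements = len(input) = 7
Output:
{"sorted": [-8, -4, 4, 7, 15, 16, 17], "total_elements": 7}


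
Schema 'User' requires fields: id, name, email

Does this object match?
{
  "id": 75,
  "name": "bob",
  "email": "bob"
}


Checking required fields... All present.
Valid - all required fields present


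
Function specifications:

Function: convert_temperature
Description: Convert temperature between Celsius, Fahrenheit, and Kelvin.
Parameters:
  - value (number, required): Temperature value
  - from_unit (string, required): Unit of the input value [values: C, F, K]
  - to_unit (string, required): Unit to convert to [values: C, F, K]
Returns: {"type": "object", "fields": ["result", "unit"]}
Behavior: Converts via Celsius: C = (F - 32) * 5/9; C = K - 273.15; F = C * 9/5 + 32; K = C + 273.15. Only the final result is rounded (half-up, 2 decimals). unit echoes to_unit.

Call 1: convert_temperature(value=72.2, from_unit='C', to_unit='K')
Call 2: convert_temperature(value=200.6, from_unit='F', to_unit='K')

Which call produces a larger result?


Call 1:
  Input already in C: 72.2
  To K: 72.2 + 273.15 = 345.35
  Round to 2 decimals: 345.35
  -> 345.35 K
Call 2:
  To C: (200.6 - 32) * 5/9 = 93.666667
  To K: 93.666667 + 273.15 = 366.816667
  Round to 2 decimals: 366.82
  -> 366.82 K
Call 2 (366.82 K)


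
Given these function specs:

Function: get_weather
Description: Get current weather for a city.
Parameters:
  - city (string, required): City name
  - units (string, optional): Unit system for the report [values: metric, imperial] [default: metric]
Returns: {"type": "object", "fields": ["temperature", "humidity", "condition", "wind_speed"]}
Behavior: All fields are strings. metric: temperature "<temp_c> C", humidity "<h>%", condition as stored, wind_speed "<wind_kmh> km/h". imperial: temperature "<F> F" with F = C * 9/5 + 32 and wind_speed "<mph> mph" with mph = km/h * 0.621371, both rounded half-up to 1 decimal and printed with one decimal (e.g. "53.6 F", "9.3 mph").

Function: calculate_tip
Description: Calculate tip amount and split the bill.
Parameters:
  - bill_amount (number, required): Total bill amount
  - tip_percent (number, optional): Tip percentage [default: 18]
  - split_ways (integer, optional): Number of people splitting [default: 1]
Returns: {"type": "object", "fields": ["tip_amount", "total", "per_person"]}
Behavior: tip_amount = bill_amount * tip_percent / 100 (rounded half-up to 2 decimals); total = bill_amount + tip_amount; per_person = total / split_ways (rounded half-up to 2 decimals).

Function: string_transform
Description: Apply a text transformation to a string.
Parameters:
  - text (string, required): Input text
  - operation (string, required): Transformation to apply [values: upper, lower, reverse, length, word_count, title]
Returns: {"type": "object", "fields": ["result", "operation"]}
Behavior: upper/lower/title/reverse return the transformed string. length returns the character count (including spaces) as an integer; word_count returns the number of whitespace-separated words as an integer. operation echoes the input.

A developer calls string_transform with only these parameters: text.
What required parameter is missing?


Required parameters: text, operation
Provided: text
Missing: operation
operation


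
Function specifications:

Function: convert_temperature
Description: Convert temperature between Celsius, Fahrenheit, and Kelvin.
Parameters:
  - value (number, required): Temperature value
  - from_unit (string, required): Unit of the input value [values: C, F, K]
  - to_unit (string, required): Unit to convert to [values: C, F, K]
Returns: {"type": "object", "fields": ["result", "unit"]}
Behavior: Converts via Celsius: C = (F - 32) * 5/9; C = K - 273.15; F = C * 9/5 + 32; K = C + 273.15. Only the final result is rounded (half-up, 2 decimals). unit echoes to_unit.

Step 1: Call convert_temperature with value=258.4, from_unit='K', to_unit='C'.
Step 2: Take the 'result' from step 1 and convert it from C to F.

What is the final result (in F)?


Step 1: convert_temperature(value=258.4, from_unit=K, to_unit=C)
  To C: 258.4 - 273.15 = -14.75
  Target is C: -14.75
  Round to 2 decimals: -14.75
  -> result = -14.75 C
Step 2: convert_temperature(value=-14.75, from_unit=C, to_unit=F)
  Input already in C: -14.75
  To F: -14.75 * 9/5 + 32 = 5.45
  Round to 2 decimals: 5.45
  -> result = 5.45 F
5.45 F


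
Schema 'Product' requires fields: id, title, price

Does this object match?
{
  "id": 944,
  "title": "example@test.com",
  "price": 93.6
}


Checking required fields... All present.
Valid - all required fields present


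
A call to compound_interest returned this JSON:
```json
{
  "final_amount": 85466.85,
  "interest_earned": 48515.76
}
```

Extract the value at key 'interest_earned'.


48515.76


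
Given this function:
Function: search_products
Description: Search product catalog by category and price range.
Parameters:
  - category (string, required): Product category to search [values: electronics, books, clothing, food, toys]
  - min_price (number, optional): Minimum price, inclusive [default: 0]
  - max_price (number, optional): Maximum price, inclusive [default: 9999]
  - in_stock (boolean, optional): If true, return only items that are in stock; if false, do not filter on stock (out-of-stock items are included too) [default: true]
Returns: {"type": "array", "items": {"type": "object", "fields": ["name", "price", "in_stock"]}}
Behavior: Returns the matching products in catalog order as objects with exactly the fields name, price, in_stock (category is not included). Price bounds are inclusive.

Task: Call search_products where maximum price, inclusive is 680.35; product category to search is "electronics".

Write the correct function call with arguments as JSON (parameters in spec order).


Mapping each described value to its parameter name:
  'Maximum price, inclusive' -> max_price = 680.35
  'Product category to search' -> category = "electronics"
search_products({"category": "electronics", "max_price": 680.35})


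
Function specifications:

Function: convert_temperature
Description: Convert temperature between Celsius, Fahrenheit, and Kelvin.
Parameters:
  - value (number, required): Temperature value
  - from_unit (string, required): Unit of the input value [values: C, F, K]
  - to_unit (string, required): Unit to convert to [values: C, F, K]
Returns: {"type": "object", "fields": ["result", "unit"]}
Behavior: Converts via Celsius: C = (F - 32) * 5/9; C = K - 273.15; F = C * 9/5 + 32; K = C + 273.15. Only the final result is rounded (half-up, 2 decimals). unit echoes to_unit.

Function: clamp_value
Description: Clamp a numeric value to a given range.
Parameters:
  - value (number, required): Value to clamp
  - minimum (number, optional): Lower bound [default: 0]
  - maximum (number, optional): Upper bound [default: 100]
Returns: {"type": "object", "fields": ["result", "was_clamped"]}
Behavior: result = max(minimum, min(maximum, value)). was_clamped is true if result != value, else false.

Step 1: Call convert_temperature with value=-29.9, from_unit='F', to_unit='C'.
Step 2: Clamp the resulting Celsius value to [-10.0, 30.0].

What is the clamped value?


Step 1: convert_temperature(value=-29.9, from_unit=F, to_unit=C)
  To C: (-29.9 - 32) * 5/9 = -34.388889
  Target is C: -34.388889
  Round to 2 decimals: -34.39
  -> result = -34.39 C
Step 2: clamp_value(value=-34.39, minimum=-10.0, maximum=30.0)
  result = max(-10.0, min(30.0, -34.39)) = max(-10.0, -34.39) = -10.0
  was_clamped = (-10.0 != -34.39) = true
  -> result = -10.0
-10.0


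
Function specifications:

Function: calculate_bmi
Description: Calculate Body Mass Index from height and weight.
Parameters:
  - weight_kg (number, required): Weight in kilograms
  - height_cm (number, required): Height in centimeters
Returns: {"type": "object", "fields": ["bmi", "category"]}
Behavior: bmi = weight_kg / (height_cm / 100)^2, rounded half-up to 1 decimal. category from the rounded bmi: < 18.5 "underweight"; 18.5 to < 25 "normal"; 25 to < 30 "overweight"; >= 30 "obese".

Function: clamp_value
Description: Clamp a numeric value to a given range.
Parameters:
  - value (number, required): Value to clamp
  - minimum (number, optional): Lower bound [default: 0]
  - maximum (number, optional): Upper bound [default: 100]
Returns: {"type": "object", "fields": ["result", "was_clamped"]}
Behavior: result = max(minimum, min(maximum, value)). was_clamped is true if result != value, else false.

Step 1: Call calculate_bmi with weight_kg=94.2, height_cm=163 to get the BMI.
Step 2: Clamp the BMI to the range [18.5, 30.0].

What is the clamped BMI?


Step 1: calculate_bmi(weight_kg=94.2, height_cm=163)
  height_m = 163 / 100 = 1.63
  bmi = 94.2 / 1.63^2 = 94.2 / 2.6569 = 35.454853 -> 35.5
  35.5 >= 30 -> obese
  -> bmi = 35.5
Step 2: clamp_value(value=35.5, minimum=18.5, maximum=30.0)
  result = max(18.5, min(30.0, 35.5)) = max(18.5, 30.0) = 30.0
  was_clamped = (30.0 != 35.5) = true
  -> result = 30.0
30.0


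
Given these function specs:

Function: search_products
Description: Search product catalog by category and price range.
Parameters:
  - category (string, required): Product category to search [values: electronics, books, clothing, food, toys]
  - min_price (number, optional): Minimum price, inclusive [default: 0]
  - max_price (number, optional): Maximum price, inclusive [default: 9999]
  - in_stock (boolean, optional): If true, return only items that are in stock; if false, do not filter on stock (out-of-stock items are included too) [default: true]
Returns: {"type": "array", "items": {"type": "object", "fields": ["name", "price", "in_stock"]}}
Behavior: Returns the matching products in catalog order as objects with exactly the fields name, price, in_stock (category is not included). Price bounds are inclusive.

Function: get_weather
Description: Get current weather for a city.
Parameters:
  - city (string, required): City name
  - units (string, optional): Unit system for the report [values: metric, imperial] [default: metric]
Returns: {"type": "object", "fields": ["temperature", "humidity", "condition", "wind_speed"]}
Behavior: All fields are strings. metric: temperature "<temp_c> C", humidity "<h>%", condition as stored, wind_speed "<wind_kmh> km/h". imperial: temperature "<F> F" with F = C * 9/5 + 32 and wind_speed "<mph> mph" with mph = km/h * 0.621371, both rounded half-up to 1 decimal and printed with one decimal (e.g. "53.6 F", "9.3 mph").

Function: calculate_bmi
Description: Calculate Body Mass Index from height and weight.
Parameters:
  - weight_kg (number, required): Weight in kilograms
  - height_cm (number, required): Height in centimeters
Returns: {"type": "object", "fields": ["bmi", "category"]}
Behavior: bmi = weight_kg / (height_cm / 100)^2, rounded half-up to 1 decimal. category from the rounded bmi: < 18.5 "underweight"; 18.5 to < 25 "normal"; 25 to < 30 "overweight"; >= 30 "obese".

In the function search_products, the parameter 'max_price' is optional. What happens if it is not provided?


The search_products spec declares:
  - max_price (number, optional): Maximum price, inclusive [default: 9999]
It defaults to 9999


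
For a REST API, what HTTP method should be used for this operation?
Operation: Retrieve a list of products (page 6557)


GET = read, POST = create, PUT = update/replace, DELETE = remove
This operation is a read.
GET


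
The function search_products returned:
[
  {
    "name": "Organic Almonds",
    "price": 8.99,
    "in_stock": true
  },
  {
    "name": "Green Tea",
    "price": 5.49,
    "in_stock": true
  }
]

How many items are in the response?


Items: Organic Almonds, Green Tea
2


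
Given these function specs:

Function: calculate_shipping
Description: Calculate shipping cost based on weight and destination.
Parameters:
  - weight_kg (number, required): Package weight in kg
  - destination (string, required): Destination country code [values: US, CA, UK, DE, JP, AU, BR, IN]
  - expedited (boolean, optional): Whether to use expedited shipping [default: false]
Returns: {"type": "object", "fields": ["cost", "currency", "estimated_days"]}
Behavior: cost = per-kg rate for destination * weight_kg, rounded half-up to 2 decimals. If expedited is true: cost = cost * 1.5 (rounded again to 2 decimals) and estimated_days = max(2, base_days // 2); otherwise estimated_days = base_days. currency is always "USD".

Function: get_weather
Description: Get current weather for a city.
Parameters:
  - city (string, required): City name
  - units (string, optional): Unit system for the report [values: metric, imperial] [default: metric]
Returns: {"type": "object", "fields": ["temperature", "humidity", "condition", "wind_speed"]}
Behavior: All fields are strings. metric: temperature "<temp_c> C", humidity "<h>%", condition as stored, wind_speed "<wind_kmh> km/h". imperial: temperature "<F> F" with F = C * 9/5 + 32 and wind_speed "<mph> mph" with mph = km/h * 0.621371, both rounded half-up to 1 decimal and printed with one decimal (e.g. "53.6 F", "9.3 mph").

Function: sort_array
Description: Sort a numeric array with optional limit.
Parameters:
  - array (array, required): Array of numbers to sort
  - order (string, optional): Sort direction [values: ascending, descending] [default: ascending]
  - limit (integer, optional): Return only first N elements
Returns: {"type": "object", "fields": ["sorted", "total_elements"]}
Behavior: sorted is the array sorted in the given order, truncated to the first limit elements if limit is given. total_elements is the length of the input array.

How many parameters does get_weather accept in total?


Parameters of get_weather: city (required), units (optional)
Total:
2


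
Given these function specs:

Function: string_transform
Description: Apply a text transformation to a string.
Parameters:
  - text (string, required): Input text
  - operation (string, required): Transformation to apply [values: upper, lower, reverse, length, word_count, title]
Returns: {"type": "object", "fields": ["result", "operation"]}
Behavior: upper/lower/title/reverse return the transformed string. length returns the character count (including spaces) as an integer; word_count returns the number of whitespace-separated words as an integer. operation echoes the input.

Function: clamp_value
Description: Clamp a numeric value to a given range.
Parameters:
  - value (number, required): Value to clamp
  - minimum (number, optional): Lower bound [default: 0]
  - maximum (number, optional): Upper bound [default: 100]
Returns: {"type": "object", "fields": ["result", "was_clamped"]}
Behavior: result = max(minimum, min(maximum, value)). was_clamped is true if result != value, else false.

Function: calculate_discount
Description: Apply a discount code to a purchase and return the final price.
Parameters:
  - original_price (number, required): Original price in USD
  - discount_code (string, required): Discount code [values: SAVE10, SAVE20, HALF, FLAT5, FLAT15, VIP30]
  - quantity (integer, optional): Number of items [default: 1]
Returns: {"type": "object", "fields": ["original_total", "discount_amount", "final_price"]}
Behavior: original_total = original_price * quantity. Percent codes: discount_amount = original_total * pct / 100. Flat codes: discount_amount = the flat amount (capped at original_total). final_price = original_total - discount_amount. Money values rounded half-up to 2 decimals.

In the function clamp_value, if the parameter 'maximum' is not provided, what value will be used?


The clamp_value spec declares:
  - maximum (number, optional): Upper bound [default: 100]
Default:
100


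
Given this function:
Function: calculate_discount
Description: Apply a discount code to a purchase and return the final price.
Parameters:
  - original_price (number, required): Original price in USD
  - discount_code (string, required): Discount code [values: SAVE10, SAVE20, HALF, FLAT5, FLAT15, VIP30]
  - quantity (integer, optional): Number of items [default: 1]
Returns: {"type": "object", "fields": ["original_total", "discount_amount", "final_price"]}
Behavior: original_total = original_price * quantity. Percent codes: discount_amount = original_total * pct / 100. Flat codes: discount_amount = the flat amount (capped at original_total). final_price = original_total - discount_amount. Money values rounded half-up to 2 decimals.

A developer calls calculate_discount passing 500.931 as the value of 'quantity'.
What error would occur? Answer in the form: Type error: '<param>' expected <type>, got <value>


Spec: 'quantity' is declared as integer; 500.931 is a non-integer number.
Type error: 'quantity' expected integer, got 500.931


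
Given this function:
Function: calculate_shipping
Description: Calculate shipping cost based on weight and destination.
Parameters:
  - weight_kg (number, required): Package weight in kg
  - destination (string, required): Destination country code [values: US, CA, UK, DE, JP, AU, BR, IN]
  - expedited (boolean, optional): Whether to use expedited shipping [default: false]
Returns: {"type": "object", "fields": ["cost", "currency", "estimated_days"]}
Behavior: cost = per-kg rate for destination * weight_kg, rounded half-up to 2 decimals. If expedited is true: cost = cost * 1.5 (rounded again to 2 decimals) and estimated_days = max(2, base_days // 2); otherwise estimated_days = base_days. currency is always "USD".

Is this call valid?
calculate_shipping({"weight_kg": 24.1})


Checking required parameters...
Missing required parameter: destination
Invalid - missing required parameter 'destination'
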